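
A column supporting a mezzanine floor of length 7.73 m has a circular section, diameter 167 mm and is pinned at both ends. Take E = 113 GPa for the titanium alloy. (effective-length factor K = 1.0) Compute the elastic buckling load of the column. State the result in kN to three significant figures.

I = πd⁴/64 = π×167⁴/64 = 3.818×10^7 mm⁴
I = 3.818×10^7 mm⁴ = 3.818×10^-5 m⁴
Effective length L_e = K·L = 1 × 7.73 = 7.730 m
P_cr = π²EI / L_e² = π² × 113×10⁹ × 3.818×10^-5 / 7.730² = 7.126×10^5 N

P_cr ≈ 713 kN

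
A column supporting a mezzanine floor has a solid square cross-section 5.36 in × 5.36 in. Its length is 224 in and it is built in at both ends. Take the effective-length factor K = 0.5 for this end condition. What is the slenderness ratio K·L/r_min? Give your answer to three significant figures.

I = a⁴/12 = 5.36⁴/12 = 68.78 in⁴
A = 28.73 in²;  r_min = √(I/A) = √(68.78/28.73) = 1.547 in
L_e = K·L = 0.5 × 224 = 112.0 in
λ = L_e / r_min = 112.00 / 1.547 = 72.4

λ ≈ 72.4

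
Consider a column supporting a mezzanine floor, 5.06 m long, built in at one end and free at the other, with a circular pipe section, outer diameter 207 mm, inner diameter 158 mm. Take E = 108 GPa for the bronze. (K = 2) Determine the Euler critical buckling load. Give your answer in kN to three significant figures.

d_o = 207 mm, d_i = 158 mm
I = π(d_o⁴ − d_i⁴)/64 = π(207⁴ − 158.0⁴)/64 = 5.953×10^7 mm⁴
I = 5.953×10^7 mm⁴ = 5.953×10^-5 m⁴
Effective length L_e = K·L = 2 × 5.06 = 10.12 m
P_cr = π²EI / L_e² = π² × 108×10⁹ × 5.953×10^-5 / 10.12² = 6.196×10^5 N

P_cr ≈ 620 kN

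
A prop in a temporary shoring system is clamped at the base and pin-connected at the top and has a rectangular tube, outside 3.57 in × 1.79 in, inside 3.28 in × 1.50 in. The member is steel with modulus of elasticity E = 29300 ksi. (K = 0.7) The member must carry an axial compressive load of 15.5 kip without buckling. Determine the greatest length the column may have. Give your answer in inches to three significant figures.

Weak-axis I_min = (h_o·b_o³ − h_i·b_i³)/12 with b_o = 1.79, b_i = 1.500 in (shorter outer/inner sides).
I_min = (3.57×1.79³ − 3.280×1.500³)/12 = 0.7838 in⁴
At the buckling limit P_cr = P = 1.550×10^4 lb
From P_cr = π²EI/(K·L)²:  L = (1/K)·√(π²EI/P_cr) = (1/0.7)·√(π²×2.93×10^7×0.7838/1.550×10^4)
L = 173 in

L_max ≈ 173 in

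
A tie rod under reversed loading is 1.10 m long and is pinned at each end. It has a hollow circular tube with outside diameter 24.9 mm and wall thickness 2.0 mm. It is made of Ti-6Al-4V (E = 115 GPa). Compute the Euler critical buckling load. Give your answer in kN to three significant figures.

Inner diameter d_i = 24.9 − 2×2.0 = 20.90 mm
I = π(d_o⁴ − d_i⁴)/64 = π(24.9⁴ − 20.90⁴)/64 = 9.504×10^3 mm⁴
I = 9.504×10^3 mm⁴ = 9.504×10^-9 m⁴
Effective length L_e = K·L = 1 × 1.10 = 1.100 m
P_cr = π²EI / L_e² = π² × 115×10⁹ × 9.504×10^-9 / 1.100² = 8.915×10^3 N

P_cr ≈ 8.91 kN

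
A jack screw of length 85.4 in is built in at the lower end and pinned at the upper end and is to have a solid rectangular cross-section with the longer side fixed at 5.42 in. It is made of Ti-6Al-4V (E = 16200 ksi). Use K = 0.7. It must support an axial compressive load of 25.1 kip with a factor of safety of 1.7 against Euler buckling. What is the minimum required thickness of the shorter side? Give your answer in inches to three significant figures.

Required P_cr = n·P = 1.7 × 25.1 = 42.67 kip
L_e = K·L = 0.7 × 85.4 = 59.78 in
Required I = P_cr·L_e²/(π²E) = 4.267×10^4 × 59.78² / (π² × 1.62×10^7) = 0.9537 in⁴
Rectangle, weak axis: I_min = h·b³/12 with h = 5.42 in fixed  ⇒  b = (12I/h)^(1/3) = 1.28 in

b ≈ 1.28 in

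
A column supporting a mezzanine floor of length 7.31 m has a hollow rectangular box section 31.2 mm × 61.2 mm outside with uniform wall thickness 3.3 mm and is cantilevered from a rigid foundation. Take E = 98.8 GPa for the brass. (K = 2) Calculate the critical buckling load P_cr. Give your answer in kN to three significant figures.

P_cr ≈ 0.398 kN

Inner dimensions: h_i = 61.2 − 2×3.3 = 54.60 mm, b_i = 31.2 − 2×3.3 = 24.60 mm
Weak-axis I_min = (h_o·b_o³ − h_i·b_i³)/12 with b_o = 31.2, b_i = 24.60 mm (shorter outer/inner sides).
I_min = (61.2×31.2³ − 54.60×24.60³)/12 = 8.716×10^4 mm⁴
I = 8.716×10^4 mm⁴ = 8.716×10^-8 m⁴
Effective length L_e = K·L = 2 × 7.31 = 14.62 m
P_cr = π²EI / L_e² = π² × 98.8×10⁹ × 8.716×10^-8 / 14.62² = 397.6 N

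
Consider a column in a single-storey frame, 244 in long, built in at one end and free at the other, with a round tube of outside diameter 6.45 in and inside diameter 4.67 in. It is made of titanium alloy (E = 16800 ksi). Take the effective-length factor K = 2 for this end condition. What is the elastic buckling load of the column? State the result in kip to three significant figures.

d_o = 6.45 in, d_i = 4.67 in
I = π(d_o⁴ − d_i⁴)/64 = π(6.45⁴ − 4.670⁴)/64 = 61.61 in⁴
Effective length L_e = K·L = 2 × 244 = 488.0 in
P_cr = π²EI / L_e² = π² × 16800×10³ × 61.61 / 488.0² = 4.290×10^4 lb

P_cr ≈ 42.9 kip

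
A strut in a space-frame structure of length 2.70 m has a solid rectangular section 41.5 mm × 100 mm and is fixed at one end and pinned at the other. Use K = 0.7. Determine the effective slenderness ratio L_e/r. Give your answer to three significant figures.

λ ≈ 158

Buckling occurs about the weak axis: I_min = h·b³/12 with b = 41.5 mm (the shorter side).
I_min = 100×41.5³/12 = 5.956×10^5 mm⁴
A = 4.150×10^3 mm²;  r_min = √(I/A) = √(5.956×10^5/4.150×10^3) = 11.98 mm
L_e = K·L = 0.7 × 2.70 m = 1.890 m = 1890.0 mm
λ = L_e / r_min = 1890.0 / 11.98 = 158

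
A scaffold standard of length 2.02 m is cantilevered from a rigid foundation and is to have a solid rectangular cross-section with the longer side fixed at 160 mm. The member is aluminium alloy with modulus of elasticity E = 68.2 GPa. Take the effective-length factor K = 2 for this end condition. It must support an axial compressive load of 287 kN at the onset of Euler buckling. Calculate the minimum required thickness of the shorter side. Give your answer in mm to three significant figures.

L_e = K·L = 2 × 2.02 = 4.040 m
Required I = P_cr·L_e²/(π²E) = 2.870×10^5 × 4.040² / (π² × 6.82×10^10) = 6.959×10^-6 m⁴
I_req = 6.959×10^6 mm⁴
Rectangle, weak axis: I_min = h·b³/12 with h = 160 mm fixed  ⇒  b = (12I/h)^(1/3) = 80.5 mm

b ≈ 80.5 mm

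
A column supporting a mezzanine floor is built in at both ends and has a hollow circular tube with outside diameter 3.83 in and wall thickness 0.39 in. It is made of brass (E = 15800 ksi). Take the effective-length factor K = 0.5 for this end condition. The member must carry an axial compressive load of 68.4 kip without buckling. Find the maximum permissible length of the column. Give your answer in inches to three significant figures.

Inner diameter d_i = 3.83 − 2×0.39 = 3.050 in
I = π(d_o⁴ − d_i⁴)/64 = π(3.83⁴ − 3.050⁴)/64 = 6.315 in⁴
At the buckling limit P_cr = P = 6.840×10^4 lb
From P_cr = π²EI/(K·L)²:  L = (1/K)·√(π²EI/P_cr) = (1/0.5)·√(π²×1.58×10^7×6.315/6.840×10^4)
L = 240 in

L_max ≈ 240 in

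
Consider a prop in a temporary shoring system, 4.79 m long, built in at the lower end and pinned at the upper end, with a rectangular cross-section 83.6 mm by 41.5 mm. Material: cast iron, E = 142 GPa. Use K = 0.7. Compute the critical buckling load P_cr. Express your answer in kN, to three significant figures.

P_cr ≈ 62.1 kN

Buckling occurs about the weak axis: I_min = h·b³/12 with b = 41.5 mm (the shorter side).
I_min = 83.6×41.5³/12 = 4.979×10^5 mm⁴
I = 4.979×10^5 mm⁴ = 4.979×10^-7 m⁴
Effective length L_e = K·L = 0.7 × 4.79 = 3.353 m
P_cr = π²EI / L_e² = π² × 142×10⁹ × 4.979×10^-7 / 3.353² = 6.207×10^4 N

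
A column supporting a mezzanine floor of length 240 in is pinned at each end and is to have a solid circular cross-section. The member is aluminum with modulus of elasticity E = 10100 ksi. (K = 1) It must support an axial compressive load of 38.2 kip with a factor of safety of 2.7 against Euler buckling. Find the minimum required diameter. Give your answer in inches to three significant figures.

Required P_cr = n·P = 2.7 × 38.2 = 103.1 kip
L_e = K·L = 1 × 240 = 240.0 in
Required I = P_cr·L_e²/(π²E) = 1.031×10^5 × 240.0² / (π² × 1.01×10^7) = 59.60 in⁴
Solid circle: I = πd⁴/64  ⇒  d = (64I/π)^(1/4) = (64×59.60/π)^(1/4) = 5.90 in

d ≈ 5.90 in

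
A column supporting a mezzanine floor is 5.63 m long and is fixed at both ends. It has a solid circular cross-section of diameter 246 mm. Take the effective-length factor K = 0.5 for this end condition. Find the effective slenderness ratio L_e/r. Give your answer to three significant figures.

λ ≈ 45.8

I = πd⁴/64 = π×246⁴/64 = 1.798×10^8 mm⁴
A = 4.753×10^4 mm²;  r_min = √(I/A) = √(1.798×10^8/4.753×10^4) = 61.50 mm
L_e = K·L = 0.5 × 5.63 m = 2.815 m = 2815.0 mm
λ = L_e / r_min = 2815.0 / 61.50 = 45.8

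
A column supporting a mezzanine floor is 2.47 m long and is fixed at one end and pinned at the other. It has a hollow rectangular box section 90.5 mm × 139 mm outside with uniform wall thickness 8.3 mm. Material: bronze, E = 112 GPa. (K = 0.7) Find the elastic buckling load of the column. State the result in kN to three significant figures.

P_cr ≈ 1650 kN

Inner dimensions: h_i = 139 − 2×8.3 = 122.4 mm, b_i = 90.5 − 2×8.3 = 73.90 mm
Weak-axis I_min = (h_o·b_o³ − h_i·b_i³)/12 with b_o = 90.5, b_i = 73.90 mm (shorter outer/inner sides).
I_min = (139×90.5³ − 122.4×73.90³)/12 = 4.469×10^6 mm⁴
I = 4.469×10^6 mm⁴ = 4.469×10^-6 m⁴
Effective length L_e = K·L = 0.7 × 2.47 = 1.729 m
P_cr = π²EI / L_e² = π² × 112×10⁹ × 4.469×10^-6 / 1.729² = 1.653×10^6 N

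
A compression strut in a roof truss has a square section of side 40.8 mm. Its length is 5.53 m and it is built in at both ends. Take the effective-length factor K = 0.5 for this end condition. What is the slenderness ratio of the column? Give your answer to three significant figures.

λ ≈ 235

For a square r = a/√12 = 40.8/√12 = 11.78 mm
L_e = K·L = 0.5 × 5.53 m = 2.765 m = 2765.0 mm
λ = L_e / r_min = 2765.0 / 11.78 = 235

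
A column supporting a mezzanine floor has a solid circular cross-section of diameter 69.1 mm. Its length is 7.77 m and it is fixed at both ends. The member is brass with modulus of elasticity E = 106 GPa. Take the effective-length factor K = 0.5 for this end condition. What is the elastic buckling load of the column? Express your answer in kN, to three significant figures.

I = πd⁴/64 = π×69.1⁴/64 = 1.119×10^6 mm⁴
I = 1.119×10^6 mm⁴ = 1.119×10^-6 m⁴
Effective length L_e = K·L = 0.5 × 7.77 = 3.885 m
P_cr = π²EI / L_e² = π² × 106×10⁹ × 1.119×10^-6 / 3.885² = 7.757×10^4 N

P_cr ≈ 77.6 kN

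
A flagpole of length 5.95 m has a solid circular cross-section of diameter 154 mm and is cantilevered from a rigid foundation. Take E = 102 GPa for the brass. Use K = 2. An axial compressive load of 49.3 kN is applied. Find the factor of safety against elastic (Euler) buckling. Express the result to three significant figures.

n ≈ 3.98

I = πd⁴/64 = π×154⁴/64 = 2.761×10^7 mm⁴
I = 2.761×10^7 mm⁴ = 2.761×10^-5 m⁴
Effective length L_e = K·L = 2 × 5.95 = 11.90 m
P_cr = π²EI / L_e² = π² × 102×10⁹ × 2.761×10^-5 / 11.90² = 1.963×10^5 N
Factor of safety n = P_cr / P = 196.27 / 49.3 = 3.98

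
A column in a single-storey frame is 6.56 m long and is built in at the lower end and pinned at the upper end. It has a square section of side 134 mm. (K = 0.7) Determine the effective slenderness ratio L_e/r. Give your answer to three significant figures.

For a square r = a/√12 = 134/√12 = 38.68 mm
L_e = K·L = 0.7 × 6.56 m = 4.592 m = 4592.0 mm
λ = L_e / r_min = 4592.0 / 38.68 = 119

λ ≈ 119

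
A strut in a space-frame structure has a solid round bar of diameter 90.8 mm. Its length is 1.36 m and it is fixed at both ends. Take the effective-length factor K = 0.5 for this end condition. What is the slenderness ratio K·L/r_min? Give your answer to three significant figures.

λ ≈ 30.0

I = πd⁴/64 = π×90.8⁴/64 = 3.337×10^6 mm⁴
A = 6.475×10^3 mm²;  r_min = √(I/A) = √(3.337×10^6/6.475×10^3) = 22.70 mm
L_e = K·L = 0.5 × 1.36 m = 0.6800 m = 680.00 mm
λ = L_e / r_min = 680.00 / 22.70 = 30.0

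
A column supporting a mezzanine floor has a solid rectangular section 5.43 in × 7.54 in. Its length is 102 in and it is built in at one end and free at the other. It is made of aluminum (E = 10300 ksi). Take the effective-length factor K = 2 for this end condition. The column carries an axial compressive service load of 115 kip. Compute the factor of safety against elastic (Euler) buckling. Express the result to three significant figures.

n ≈ 2.14

Buckling occurs about the weak axis: I_min = h·b³/12 with b = 5.43 in (the shorter side).
I_min = 7.54×5.43³/12 = 100.6 in⁴
Effective length L_e = K·L = 2 × 102 = 204.0 in
P_cr = π²EI / L_e² = π² × 10300×10³ × 100.6 / 204.0² = 2.457×10^5 lb
Factor of safety n = P_cr / P = 245.73 / 115 = 2.14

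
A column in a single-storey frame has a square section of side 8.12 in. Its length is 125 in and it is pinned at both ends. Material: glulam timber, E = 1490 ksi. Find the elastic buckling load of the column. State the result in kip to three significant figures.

I = a⁴/12 = 8.12⁴/12 = 362.3 in⁴
Effective length L_e = K·L = 1 × 125 = 125.0 in
P_cr = π²EI / L_e² = π² × 1490×10³ × 362.3 / 125.0² = 3.410×10^5 lb

P_cr ≈ 341 kip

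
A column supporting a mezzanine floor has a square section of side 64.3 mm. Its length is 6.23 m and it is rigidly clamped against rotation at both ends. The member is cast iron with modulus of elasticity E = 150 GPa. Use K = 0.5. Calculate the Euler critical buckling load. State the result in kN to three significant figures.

P_cr ≈ 217 kN

I = a⁴/12 = 64.3⁴/12 = 1.425×10^6 mm⁴
I = 1.425×10^6 mm⁴ = 1.425×10^-6 m⁴
Effective length L_e = K·L = 0.5 × 6.23 = 3.115 m
P_cr = π²EI / L_e² = π² × 150×10⁹ × 1.425×10^-6 / 3.115² = 2.173×10^5 N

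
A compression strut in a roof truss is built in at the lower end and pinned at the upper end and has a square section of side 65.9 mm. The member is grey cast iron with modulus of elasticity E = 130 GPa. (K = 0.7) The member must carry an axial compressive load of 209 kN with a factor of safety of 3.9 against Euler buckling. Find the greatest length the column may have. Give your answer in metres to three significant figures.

I = a⁴/12 = 65.9⁴/12 = 1.572×10^6 mm⁴
I = 1.572×10^-6 m⁴
Required critical load P_cr = n·P = 3.9 × 209 = 815.1 kN = 8.151×10^5 N
From P_cr = π²EI/(K·L)²:  L = (1/K)·√(π²EI/P_cr) = (1/0.7)·√(π²×1.30×10^11×1.572×10^-6/8.151×10^5)
L = 2.25 m

L_max ≈ 2.25 m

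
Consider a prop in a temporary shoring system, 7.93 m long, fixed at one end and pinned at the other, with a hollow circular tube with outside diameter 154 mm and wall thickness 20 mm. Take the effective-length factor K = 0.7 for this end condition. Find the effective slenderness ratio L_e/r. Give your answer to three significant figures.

λ ≈ 116

Inner diameter d_i = 154 − 2×20 = 114.0 mm
I = π(d_o⁴ − d_i⁴)/64 = π(154⁴ − 114.0⁴)/64 = 1.932×10^7 mm⁴
A = 8.419×10^3 mm²;  r_min = √(I/A) = √(1.932×10^7/8.419×10^3) = 47.90 mm
L_e = K·L = 0.7 × 7.93 m = 5.551 m = 5551.0 mm
λ = L_e / r_min = 5551.0 / 47.90 = 116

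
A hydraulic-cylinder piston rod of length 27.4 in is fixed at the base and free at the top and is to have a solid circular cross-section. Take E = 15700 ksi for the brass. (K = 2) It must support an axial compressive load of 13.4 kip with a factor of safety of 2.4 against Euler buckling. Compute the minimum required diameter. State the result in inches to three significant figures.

d ≈ 1.89 in

Required P_cr = n·P = 2.4 × 13.4 = 32.16 kip
L_e = K·L = 2 × 27.4 = 54.80 in
Required I = P_cr·L_e²/(π²E) = 3.216×10^4 × 54.80² / (π² × 1.57×10^7) = 0.6233 in⁴
Solid circle: I = πd⁴/64  ⇒  d = (64I/π)^(1/4) = (64×0.6233/π)^(1/4) = 1.89 in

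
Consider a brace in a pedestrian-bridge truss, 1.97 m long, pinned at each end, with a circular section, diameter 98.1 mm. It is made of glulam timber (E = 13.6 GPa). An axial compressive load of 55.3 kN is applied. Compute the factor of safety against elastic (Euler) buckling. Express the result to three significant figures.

I = πd⁴/64 = π×98.1⁴/64 = 4.546×10^6 mm⁴
I = 4.546×10^6 mm⁴ = 4.546×10^-6 m⁴
Effective length L_e = K·L = 1 × 1.97 = 1.970 m
P_cr = π²EI / L_e² = π² × 13.6×10⁹ × 4.546×10^-6 / 1.970² = 1.572×10^5 N
Factor of safety n = P_cr / P = 157.24 / 55.3 = 2.84

n ≈ 2.84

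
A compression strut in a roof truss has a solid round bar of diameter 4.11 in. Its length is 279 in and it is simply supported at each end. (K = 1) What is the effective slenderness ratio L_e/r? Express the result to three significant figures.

For a solid circle r = d/4 = 4.11/4 = 1.028 in
L_e = K·L = 1 × 279 = 279.0 in
λ = L_e / r_min = 279.00 / 1.028 = 272

λ ≈ 272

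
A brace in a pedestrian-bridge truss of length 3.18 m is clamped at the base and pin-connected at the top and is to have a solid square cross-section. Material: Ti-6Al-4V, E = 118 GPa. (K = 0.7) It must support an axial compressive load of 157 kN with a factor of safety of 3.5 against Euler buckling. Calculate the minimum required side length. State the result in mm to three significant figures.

Required P_cr = n·P = 3.5 × 157 = 549.5 kN
L_e = K·L = 0.7 × 3.18 = 2.226 m
Required I = P_cr·L_e²/(π²E) = 5.495×10^5 × 2.226² / (π² × 1.18×10^11) = 2.338×10^-6 m⁴
I_req = 2.338×10^6 mm⁴
Solid square: I = a⁴/12  ⇒  a = (12I)^(1/4) = (12×2.338×10^6)^(1/4) = 72.8 mm

a ≈ 72.8 mm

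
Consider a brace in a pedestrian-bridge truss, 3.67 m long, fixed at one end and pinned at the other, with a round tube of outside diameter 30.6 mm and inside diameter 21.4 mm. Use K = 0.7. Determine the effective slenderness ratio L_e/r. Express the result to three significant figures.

λ ≈ 275

d_o = 30.6 mm, d_i = 21.4 mm
I = π(d_o⁴ − d_i⁴)/64 = π(30.6⁴ − 21.40⁴)/64 = 3.274×10^4 mm⁴
A = 375.7 mm²;  r_min = √(I/A) = √(3.274×10^4/375.7) = 9.335 mm
L_e = K·L = 0.7 × 3.67 m = 2.569 m = 2569.0 mm
λ = L_e / r_min = 2569.0 / 9.335 = 275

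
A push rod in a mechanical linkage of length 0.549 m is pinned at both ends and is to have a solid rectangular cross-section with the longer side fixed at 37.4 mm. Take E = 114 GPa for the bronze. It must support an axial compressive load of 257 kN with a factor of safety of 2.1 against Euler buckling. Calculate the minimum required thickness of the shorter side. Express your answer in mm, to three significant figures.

Required P_cr = n·P = 2.1 × 257 = 539.7 kN
L_e = K·L = 1 × 0.549 = 0.5490 m
Required I = P_cr·L_e²/(π²E) = 5.397×10^5 × 0.5490² / (π² × 1.14×10^11) = 1.446×10^-7 m⁴
I_req = 1.446×10^5 mm⁴
Rectangle, weak axis: I_min = h·b³/12 with h = 37.4 mm fixed  ⇒  b = (12I/h)^(1/3) = 35.9 mm

b ≈ 35.9 mm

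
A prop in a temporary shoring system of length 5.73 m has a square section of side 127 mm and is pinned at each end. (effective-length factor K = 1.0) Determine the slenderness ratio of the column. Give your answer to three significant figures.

λ ≈ 156

For a square r = a/√12 = 127/√12 = 36.66 mm
L_e = K·L = 1 × 5.73 m = 5.730 m = 5730.0 mm
λ = L_e / r_min = 5730.0 / 36.66 = 156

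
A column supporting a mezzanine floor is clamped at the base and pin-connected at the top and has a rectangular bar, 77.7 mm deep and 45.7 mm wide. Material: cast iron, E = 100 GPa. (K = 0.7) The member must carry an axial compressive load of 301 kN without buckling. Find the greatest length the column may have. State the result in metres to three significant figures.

Buckling occurs about the weak axis: I_min = h·b³/12 with b = 45.7 mm (the shorter side).
I_min = 77.7×45.7³/12 = 6.180×10^5 mm⁴
I = 6.180×10^-7 m⁴
At the buckling limit P_cr = P = 3.010×10^5 N
From P_cr = π²EI/(K·L)²:  L = (1/K)·√(π²EI/P_cr) = (1/0.7)·√(π²×1.00×10^11×6.180×10^-7/3.010×10^5)
L = 2.03 m

L_max ≈ 2.03 m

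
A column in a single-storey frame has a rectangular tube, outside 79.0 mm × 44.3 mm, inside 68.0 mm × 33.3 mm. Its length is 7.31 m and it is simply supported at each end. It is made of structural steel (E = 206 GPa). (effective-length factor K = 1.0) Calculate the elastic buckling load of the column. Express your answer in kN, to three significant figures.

Weak-axis I_min = (h_o·b_o³ − h_i·b_i³)/12 with b_o = 44.3, b_i = 33.30 mm (shorter outer/inner sides).
I_min = (79.0×44.3³ − 68.00×33.30³)/12 = 3.631×10^5 mm⁴
I = 3.631×10^5 mm⁴ = 3.631×10^-7 m⁴
Effective length L_e = K·L = 1 × 7.31 = 7.310 m
P_cr = π²EI / L_e² = π² × 206×10⁹ × 3.631×10^-7 / 7.310² = 1.382×10^4 N

P_cr ≈ 13.8 kN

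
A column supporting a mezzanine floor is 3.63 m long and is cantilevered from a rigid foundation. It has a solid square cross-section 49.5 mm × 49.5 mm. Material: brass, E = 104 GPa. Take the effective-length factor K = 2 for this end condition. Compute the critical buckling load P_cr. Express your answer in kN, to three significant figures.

P_cr ≈ 9.74 kN

I = a⁴/12 = 49.5⁴/12 = 5.003×10^5 mm⁴
I = 5.003×10^5 mm⁴ = 5.003×10^-7 m⁴
Effective length L_e = K·L = 2 × 3.63 = 7.260 m
P_cr = π²EI / L_e² = π² × 104×10⁹ × 5.003×10^-7 / 7.260² = 9.743×10^3 N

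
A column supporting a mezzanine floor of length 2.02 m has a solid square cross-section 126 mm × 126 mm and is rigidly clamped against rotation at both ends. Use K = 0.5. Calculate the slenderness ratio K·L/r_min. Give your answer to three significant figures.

λ ≈ 27.8

I = a⁴/12 = 126⁴/12 = 2.100×10^7 mm⁴
A = 1.588×10^4 mm²;  r_min = √(I/A) = √(2.100×10^7/1.588×10^4) = 36.37 mm
L_e = K·L = 0.5 × 2.02 m = 1.010 m = 1010.0 mm
λ = L_e / r_min = 1010.0 / 36.37 = 27.8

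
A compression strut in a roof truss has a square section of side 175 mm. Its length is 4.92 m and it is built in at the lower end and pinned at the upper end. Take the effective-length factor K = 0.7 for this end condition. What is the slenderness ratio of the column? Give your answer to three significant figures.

λ ≈ 68.2

For a square r = a/√12 = 175/√12 = 50.52 mm
L_e = K·L = 0.7 × 4.92 m = 3.444 m = 3444.0 mm
λ = L_e / r_min = 3444.0 / 50.52 = 68.2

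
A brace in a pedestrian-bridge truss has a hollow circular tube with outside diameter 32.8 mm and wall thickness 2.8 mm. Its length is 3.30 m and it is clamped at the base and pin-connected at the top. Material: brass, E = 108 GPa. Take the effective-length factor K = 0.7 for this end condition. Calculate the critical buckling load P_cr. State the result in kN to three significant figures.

P_cr ≈ 5.98 kN

Inner diameter d_i = 32.8 − 2×2.8 = 27.20 mm
I = π(d_o⁴ − d_i⁴)/64 = π(32.8⁴ − 27.20⁴)/64 = 2.995×10^4 mm⁴
I = 2.995×10^4 mm⁴ = 2.995×10^-8 m⁴
Effective length L_e = K·L = 0.7 × 3.30 = 2.310 m
P_cr = π²EI / L_e² = π² × 108×10⁹ × 2.995×10^-8 / 2.310² = 5.982×10^3 N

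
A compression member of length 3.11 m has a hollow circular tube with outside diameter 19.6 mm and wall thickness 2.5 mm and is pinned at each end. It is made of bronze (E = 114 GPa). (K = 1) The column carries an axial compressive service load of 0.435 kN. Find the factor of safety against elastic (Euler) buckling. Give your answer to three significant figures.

n ≈ 1.34

Inner diameter d_i = 19.6 − 2×2.5 = 14.60 mm
I = π(d_o⁴ − d_i⁴)/64 = π(19.6⁴ − 14.60⁴)/64 = 5.014×10^3 mm⁴
I = 5.014×10^3 mm⁴ = 5.014×10^-9 m⁴
Effective length L_e = K·L = 1 × 3.11 = 3.110 m
P_cr = π²EI / L_e² = π² × 114×10⁹ × 5.014×10^-9 / 3.110² = 583.3 N
Factor of safety n = P_cr / P = 0.58325 / 0.435 = 1.34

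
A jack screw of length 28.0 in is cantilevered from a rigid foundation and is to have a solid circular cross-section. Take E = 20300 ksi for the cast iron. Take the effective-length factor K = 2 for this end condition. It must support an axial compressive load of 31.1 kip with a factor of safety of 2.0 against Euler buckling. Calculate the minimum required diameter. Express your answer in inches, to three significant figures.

d ≈ 2.11 in

Required P_cr = n·P = 2.0 × 31.1 = 62.20 kip
L_e = K·L = 2 × 28.0 = 56.00 in
Required I = P_cr·L_e²/(π²E) = 6.220×10^4 × 56.00² / (π² × 2.03×10^7) = 0.9736 in⁴
Solid circle: I = πd⁴/64  ⇒  d = (64I/π)^(1/4) = (64×0.9736/π)^(1/4) = 2.11 in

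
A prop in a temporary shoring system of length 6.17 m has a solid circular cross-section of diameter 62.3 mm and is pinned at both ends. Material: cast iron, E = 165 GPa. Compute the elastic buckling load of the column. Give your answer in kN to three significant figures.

P_cr ≈ 31.6 kN

I = πd⁴/64 = π×62.3⁴/64 = 7.395×10^5 mm⁴
I = 7.395×10^5 mm⁴ = 7.395×10^-7 m⁴
Effective length L_e = K·L = 1 × 6.17 = 6.170 m
P_cr = π²EI / L_e² = π² × 165×10⁹ × 7.395×10^-7 / 6.170² = 3.163×10^4 N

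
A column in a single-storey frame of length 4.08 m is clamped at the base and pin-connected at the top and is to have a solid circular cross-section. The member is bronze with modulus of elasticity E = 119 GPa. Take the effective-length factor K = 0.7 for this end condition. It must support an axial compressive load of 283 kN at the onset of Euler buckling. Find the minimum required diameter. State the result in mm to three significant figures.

d ≈ 79.5 mm

L_e = K·L = 0.7 × 4.08 = 2.856 m
Required I = P_cr·L_e²/(π²E) = 2.830×10^5 × 2.856² / (π² × 1.19×10^11) = 1.965×10^-6 m⁴
I_req = 1.965×10^6 mm⁴
Solid circle: I = πd⁴/64  ⇒  d = (64I/π)^(1/4) = (64×1.965×10^6/π)^(1/4) = 79.5 mm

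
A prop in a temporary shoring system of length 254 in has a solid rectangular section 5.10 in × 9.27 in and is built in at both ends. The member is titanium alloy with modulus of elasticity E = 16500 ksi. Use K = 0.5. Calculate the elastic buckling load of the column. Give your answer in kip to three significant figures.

Buckling occurs about the weak axis: I_min = h·b³/12 with b = 5.10 in (the shorter side).
I_min = 9.27×5.10³/12 = 102.5 in⁴
Effective length L_e = K·L = 0.5 × 254 = 127.0 in
P_cr = π²EI / L_e² = π² × 16500×10³ × 102.5 / 127.0² = 1.035×10^6 lb

P_cr ≈ 1030 kip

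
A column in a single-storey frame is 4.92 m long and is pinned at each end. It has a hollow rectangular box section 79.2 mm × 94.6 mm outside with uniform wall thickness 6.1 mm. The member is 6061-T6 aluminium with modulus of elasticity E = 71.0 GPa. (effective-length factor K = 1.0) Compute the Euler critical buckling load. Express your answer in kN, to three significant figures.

Inner dimensions: h_i = 94.6 − 2×6.1 = 82.40 mm, b_i = 79.2 − 2×6.1 = 67.00 mm
Weak-axis I_min = (h_o·b_o³ − h_i·b_i³)/12 with b_o = 79.2, b_i = 67.00 mm (shorter outer/inner sides).
I_min = (94.6×79.2³ − 82.40×67.00³)/12 = 1.851×10^6 mm⁴
I = 1.851×10^6 mm⁴ = 1.851×10^-6 m⁴
Effective length L_e = K·L = 1 × 4.92 = 4.920 m
P_cr = π²EI / L_e² = π² × 71.0×10⁹ × 1.851×10^-6 / 4.920² = 5.359×10^4 N

P_cr ≈ 53.6 kN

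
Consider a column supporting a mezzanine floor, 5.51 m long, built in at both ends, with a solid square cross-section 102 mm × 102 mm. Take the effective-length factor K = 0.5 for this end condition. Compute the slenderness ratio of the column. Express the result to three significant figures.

I = a⁴/12 = 102⁴/12 = 9.020×10^6 mm⁴
A = 1.040×10^4 mm²;  r_min = √(I/A) = √(9.020×10^6/1.040×10^4) = 29.44 mm
L_e = K·L = 0.5 × 5.51 m = 2.755 m = 2755.0 mm
λ = L_e / r_min = 2755.0 / 29.44 = 93.6

λ ≈ 93.6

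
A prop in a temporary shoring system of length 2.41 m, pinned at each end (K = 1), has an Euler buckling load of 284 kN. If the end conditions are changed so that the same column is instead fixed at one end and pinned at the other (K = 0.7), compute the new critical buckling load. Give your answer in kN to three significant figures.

P_cr ∝ 1/K², so P_cr,new = P_cr,old × (K_old/K_new)² = 284 × (1/0.7)²
= 284 × 2.041 = 580 kN

P_cr ≈ 580 kN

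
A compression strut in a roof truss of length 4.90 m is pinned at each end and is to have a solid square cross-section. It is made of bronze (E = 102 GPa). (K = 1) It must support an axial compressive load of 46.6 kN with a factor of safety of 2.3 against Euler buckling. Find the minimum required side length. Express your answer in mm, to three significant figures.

Required P_cr = n·P = 2.3 × 46.6 = 107.2 kN
L_e = K·L = 1 × 4.90 = 4.900 m
Required I = P_cr·L_e²/(π²E) = 1.072×10^5 × 4.900² / (π² × 1.02×10^11) = 2.556×10^-6 m⁴
I_req = 2.556×10^6 mm⁴
Solid square: I = a⁴/12  ⇒  a = (12I)^(1/4) = (12×2.556×10^6)^(1/4) = 74.4 mm

a ≈ 74.4 mm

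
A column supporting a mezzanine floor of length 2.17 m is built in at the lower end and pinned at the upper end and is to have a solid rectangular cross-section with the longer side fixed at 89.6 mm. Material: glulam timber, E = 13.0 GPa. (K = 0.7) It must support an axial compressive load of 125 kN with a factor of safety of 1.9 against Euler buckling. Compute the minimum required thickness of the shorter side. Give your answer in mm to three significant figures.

b ≈ 83.0 mm

Required P_cr = n·P = 1.9 × 125 = 237.5 kN
L_e = K·L = 0.7 × 2.17 = 1.519 m
Required I = P_cr·L_e²/(π²E) = 2.375×10^5 × 1.519² / (π² × 1.30×10^10) = 4.271×10^-6 m⁴
I_req = 4.271×10^6 mm⁴
Rectangle, weak axis: I_min = h·b³/12 with h = 89.6 mm fixed  ⇒  b = (12I/h)^(1/3) = 83.0 mm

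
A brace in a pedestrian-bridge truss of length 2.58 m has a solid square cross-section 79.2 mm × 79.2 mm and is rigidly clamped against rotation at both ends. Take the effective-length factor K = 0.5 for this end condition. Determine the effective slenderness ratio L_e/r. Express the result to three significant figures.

I = a⁴/12 = 79.2⁴/12 = 3.279×10^6 mm⁴
A = 6.273×10^3 mm²;  r_min = √(I/A) = √(3.279×10^6/6.273×10^3) = 22.86 mm
L_e = K·L = 0.5 × 2.58 m = 1.290 m = 1290.0 mm
λ = L_e / r_min = 1290.0 / 22.86 = 56.4

λ ≈ 56.4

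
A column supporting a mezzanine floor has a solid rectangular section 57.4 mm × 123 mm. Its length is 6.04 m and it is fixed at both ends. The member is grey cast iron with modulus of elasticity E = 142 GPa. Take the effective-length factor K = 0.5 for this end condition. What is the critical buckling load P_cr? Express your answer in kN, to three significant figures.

P_cr ≈ 298 kN

Buckling occurs about the weak axis: I_min = h·b³/12 with b = 57.4 mm (the shorter side).
I_min = 123×57.4³/12 = 1.938×10^6 mm⁴
I = 1.938×10^6 mm⁴ = 1.938×10^-6 m⁴
Effective length L_e = K·L = 0.5 × 6.04 = 3.020 m
P_cr = π²EI / L_e² = π² × 142×10⁹ × 1.938×10^-6 / 3.020² = 2.979×10^5 N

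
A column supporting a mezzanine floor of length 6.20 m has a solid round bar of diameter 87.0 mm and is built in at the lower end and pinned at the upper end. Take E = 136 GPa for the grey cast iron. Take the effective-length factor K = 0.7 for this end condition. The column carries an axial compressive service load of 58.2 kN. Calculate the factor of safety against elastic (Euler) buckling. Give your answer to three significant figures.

n ≈ 3.44

I = πd⁴/64 = π×87.0⁴/64 = 2.812×10^6 mm⁴
I = 2.812×10^6 mm⁴ = 2.812×10^-6 m⁴
Effective length L_e = K·L = 0.7 × 6.20 = 4.340 m
P_cr = π²EI / L_e² = π² × 136×10⁹ × 2.812×10^-6 / 4.340² = 2.004×10^5 N
Factor of safety n = P_cr / P = 200.40 / 58.2 = 3.44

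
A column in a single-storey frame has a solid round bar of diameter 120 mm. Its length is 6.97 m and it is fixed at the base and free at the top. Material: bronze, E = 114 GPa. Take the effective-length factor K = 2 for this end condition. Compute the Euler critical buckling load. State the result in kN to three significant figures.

I = πd⁴/64 = π×120⁴/64 = 1.018×10^7 mm⁴
I = 1.018×10^7 mm⁴ = 1.018×10^-5 m⁴
Effective length L_e = K·L = 2 × 6.97 = 13.94 m
P_cr = π²EI / L_e² = π² × 114×10⁹ × 1.018×10^-5 / 13.94² = 5.894×10^4 N

P_cr ≈ 58.9 kN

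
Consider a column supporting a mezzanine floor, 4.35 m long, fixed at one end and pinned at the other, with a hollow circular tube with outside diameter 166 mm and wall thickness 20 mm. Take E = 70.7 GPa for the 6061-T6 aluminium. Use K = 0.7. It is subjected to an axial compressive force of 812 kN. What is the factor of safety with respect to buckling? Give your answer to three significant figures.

n ≈ 2.31

Inner diameter d_i = 166 − 2×20 = 126.0 mm
I = π(d_o⁴ − d_i⁴)/64 = π(166⁴ − 126.0⁴)/64 = 2.490×10^7 mm⁴
I = 2.490×10^7 mm⁴ = 2.490×10^-5 m⁴
Effective length L_e = K·L = 0.7 × 4.35 = 3.045 m
P_cr = π²EI / L_e² = π² × 70.7×10⁹ × 2.490×10^-5 / 3.045² = 1.874×10^6 N
Factor of safety n = P_cr / P = 1874.0 / 812 = 2.31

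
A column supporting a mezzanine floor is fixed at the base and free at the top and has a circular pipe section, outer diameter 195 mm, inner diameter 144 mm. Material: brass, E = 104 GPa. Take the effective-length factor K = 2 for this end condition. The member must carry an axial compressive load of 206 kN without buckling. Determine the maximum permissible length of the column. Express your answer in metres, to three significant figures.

L_max ≈ 7.88 m

d_o = 195 mm, d_i = 144 mm
I = π(d_o⁴ − d_i⁴)/64 = π(195⁴ − 144.0⁴)/64 = 4.987×10^7 mm⁴
I = 4.987×10^-5 m⁴
At the buckling limit P_cr = P = 2.060×10^5 N
From P_cr = π²EI/(K·L)²:  L = (1/K)·√(π²EI/P_cr) = (1/2)·√(π²×1.04×10^11×4.987×10^-5/2.060×10^5)
L = 7.88 m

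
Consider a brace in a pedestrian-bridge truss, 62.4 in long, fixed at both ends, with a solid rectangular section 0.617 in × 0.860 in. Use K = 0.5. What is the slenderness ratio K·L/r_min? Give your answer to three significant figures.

For a rectangle r_min = b/√12 = 0.617/√12 = 0.1781 in
L_e = K·L = 0.5 × 62.4 = 31.20 in
λ = L_e / r_min = 31.200 / 0.1781 = 175

λ ≈ 175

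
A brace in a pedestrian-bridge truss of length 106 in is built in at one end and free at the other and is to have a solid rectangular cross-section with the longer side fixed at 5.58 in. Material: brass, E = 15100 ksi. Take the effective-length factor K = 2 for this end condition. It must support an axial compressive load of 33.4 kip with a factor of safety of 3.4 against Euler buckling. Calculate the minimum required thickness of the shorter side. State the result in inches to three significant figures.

b ≈ 4.19 in

Required P_cr = n·P = 3.4 × 33.4 = 113.6 kip
L_e = K·L = 2 × 106 = 212.0 in
Required I = P_cr·L_e²/(π²E) = 1.136×10^5 × 212.0² / (π² × 1.51×10^7) = 34.25 in⁴
Rectangle, weak axis: I_min = h·b³/12 with h = 5.58 in fixed  ⇒  b = (12I/h)^(1/3) = 4.19 in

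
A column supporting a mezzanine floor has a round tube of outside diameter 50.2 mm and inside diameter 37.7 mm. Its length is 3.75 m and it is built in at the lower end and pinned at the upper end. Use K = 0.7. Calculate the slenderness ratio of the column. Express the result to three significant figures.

λ ≈ 167

d_o = 50.2 mm, d_i = 37.7 mm
I = π(d_o⁴ − d_i⁴)/64 = π(50.2⁴ − 37.70⁴)/64 = 2.126×10^5 mm⁴
A = 863.0 mm²;  r_min = √(I/A) = √(2.126×10^5/863.0) = 15.70 mm
L_e = K·L = 0.7 × 3.75 m = 2.625 m = 2625.0 mm
λ = L_e / r_min = 2625.0 / 15.70 = 167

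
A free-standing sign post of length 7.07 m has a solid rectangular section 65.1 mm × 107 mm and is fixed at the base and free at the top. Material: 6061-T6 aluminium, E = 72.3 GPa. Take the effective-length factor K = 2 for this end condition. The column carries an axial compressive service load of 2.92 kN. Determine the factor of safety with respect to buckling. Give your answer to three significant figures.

Buckling occurs about the weak axis: I_min = h·b³/12 with b = 65.1 mm (the shorter side).
I_min = 107×65.1³/12 = 2.460×10^6 mm⁴
I = 2.460×10^6 mm⁴ = 2.460×10^-6 m⁴
Effective length L_e = K·L = 2 × 7.07 = 14.14 m
P_cr = π²EI / L_e² = π² × 72.3×10⁹ × 2.460×10^-6 / 14.14² = 8.780×10^3 N
Factor of safety n = P_cr / P = 8.7798 / 2.92 = 3.01

n ≈ 3.01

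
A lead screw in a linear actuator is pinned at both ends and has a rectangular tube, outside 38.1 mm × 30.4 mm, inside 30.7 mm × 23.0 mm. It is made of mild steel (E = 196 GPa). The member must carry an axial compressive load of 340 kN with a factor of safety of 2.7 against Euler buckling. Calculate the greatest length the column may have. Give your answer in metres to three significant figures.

L_max ≈ 0.350 m

Weak-axis I_min = (h_o·b_o³ − h_i·b_i³)/12 with b_o = 30.4, b_i = 23.00 mm (shorter outer/inner sides).
I_min = (38.1×30.4³ − 30.70×23.00³)/12 = 5.807×10^4 mm⁴
I = 5.807×10^-8 m⁴
Required critical load P_cr = n·P = 2.7 × 340 = 918.0 kN = 9.180×10^5 N
From P_cr = π²EI/(K·L)²:  L = (1/K)·√(π²EI/P_cr) = (1/1)·√(π²×1.96×10^11×5.807×10^-8/9.180×10^5)
L = 0.350 m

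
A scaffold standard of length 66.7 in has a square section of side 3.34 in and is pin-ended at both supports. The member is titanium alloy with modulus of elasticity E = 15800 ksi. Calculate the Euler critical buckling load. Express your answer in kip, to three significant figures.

P_cr ≈ 364 kip

I = a⁴/12 = 3.34⁴/12 = 10.37 in⁴
Effective length L_e = K·L = 1 × 66.7 = 66.70 in
P_cr = π²EI / L_e² = π² × 15800×10³ × 10.37 / 66.70² = 3.635×10^5 lb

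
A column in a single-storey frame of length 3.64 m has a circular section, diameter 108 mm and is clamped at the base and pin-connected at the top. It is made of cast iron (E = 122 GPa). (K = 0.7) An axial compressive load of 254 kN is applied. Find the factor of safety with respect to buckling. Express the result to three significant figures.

I = πd⁴/64 = π×108⁴/64 = 6.678×10^6 mm⁴
I = 6.678×10^6 mm⁴ = 6.678×10^-6 m⁴
Effective length L_e = K·L = 0.7 × 3.64 = 2.548 m
P_cr = π²EI / L_e² = π² × 122×10⁹ × 6.678×10^-6 / 2.548² = 1.239×10^6 N
Factor of safety n = P_cr / P = 1238.6 / 254 = 4.88

n ≈ 4.88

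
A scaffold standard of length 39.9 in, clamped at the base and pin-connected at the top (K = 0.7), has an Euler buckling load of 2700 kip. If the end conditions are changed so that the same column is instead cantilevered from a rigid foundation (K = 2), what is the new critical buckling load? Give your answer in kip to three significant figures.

P_cr ≈ 331 kip

P_cr ∝ 1/K², so P_cr,new = P_cr,old × (K_old/K_new)² = 2700 × (0.7/2)²
= 2700 × 0.1225 = 331 kip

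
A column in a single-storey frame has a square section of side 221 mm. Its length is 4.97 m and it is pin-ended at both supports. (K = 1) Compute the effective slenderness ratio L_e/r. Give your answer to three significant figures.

λ ≈ 77.9

For a square r = a/√12 = 221/√12 = 63.80 mm
L_e = K·L = 1 × 4.97 m = 4.970 m = 4970.0 mm
λ = L_e / r_min = 4970.0 / 63.80 = 77.9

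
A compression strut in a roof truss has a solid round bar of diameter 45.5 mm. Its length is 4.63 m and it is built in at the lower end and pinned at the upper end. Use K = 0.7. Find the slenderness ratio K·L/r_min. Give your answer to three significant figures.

For a solid circle r = d/4 = 45.5/4 = 11.38 mm
L_e = K·L = 0.7 × 4.63 m = 3.241 m = 3241.0 mm
λ = L_e / r_min = 3241.0 / 11.38 = 285

λ ≈ 285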